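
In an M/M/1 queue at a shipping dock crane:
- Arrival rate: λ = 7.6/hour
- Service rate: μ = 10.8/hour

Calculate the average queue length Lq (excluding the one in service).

ρ = λ/μ = 7.6/10.8 = 0.7037
For M/M/1: Lq = λ²/(μ(μ-λ))
Lq = 57.76/(10.8 × 3.20)
Lq = 1.6713 containers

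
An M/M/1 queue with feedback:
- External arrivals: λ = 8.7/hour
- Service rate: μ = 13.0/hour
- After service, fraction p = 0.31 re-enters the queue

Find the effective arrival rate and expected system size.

Effective arrival rate: λ_eff = λ/(1-p) = 8.7/(1-0.31) = 8.7/0.69 = 12.6086957
ρ = λ_eff/μ = 12.6086957/13.0 = 0.96989967
L = ρ/(1-ρ) = 0.96989967/(1-0.96989967) = 32.2222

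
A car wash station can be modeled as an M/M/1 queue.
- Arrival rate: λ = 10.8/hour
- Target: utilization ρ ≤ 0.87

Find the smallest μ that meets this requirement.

ρ = λ/μ, so μ = λ/ρ
μ ≥ 10.8/0.87 = 12.4138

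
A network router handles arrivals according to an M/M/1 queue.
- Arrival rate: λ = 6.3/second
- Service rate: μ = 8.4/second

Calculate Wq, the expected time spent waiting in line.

First, compute utilization: ρ = λ/μ = 6.3/8.4 = 0.7500
For M/M/1: Wq = λ/(μ(μ-λ))
Wq = 6.3/(8.4 × (8.4-6.3))
Wq = 6.3/(8.4 × 2.10)
Wq = 0.3571 seconds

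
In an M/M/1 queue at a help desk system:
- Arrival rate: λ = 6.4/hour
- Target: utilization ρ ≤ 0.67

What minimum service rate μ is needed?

ρ = λ/μ, so μ = λ/ρ
μ ≥ 6.4/0.67 = 9.5522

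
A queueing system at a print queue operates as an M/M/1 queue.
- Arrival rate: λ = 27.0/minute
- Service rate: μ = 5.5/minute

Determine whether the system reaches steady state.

Stability requires ρ = λ/(cμ) < 1
ρ = 27.0/(1 × 5.5) = 27.0/5.50 = 4.9091
Since 4.9091 ≥ 1, the system is UNSTABLE.
Queue grows without bound. Need μ > λ = 27.0.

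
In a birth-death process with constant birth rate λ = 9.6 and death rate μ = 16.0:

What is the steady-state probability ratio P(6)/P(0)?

For constant rates: P(n)/P(0) = (λ/μ)^n
P(6)/P(0) = (9.6/16.0)^6 = 0.6000^6 = 0.04666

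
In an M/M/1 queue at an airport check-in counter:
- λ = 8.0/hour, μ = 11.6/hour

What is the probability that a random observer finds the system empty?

ρ = λ/μ = 8.0/11.6 = 0.6897
P(0) = 1 - ρ = 1 - 0.6897 = 0.3103
The server is idle 31.03% of the time.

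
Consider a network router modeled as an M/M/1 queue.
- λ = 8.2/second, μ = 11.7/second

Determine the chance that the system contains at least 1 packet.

ρ = λ/μ = 8.2/11.7 = 0.7009
P(N ≥ n) = ρⁿ
P(N ≥ 1) = 0.7009^1
P(N ≥ 1) = 0.7009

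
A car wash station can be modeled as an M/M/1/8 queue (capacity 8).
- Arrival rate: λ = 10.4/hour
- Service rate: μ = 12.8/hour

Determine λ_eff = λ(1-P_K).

ρ = λ/μ = 10.4/12.8 = 0.8125
P₀ = (1-ρ)/(1-ρ^(K+1)) = (1-0.8125)/(1-0.8125^9) = 0.1875/0.8457 = 0.2217
P_K = P₀×ρ^K = 0.22171 × 0.8125^8 = 0.22171 × 0.18993 = 0.04211
λ_eff = λ(1-P_K) = 10.4 × (1 - 0.04211) = 10.4 × 0.95789 = 9.9621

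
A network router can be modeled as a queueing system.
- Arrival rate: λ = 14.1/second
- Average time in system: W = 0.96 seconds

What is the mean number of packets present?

Little's Law: L = λW
L = 14.1 × 0.96 = 13.5360 packets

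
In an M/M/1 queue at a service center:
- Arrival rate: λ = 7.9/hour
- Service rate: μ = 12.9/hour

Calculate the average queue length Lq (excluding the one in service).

ρ = λ/μ = 7.9/12.9 = 0.6124
For M/M/1: Lq = λ²/(μ(μ-λ))
Lq = 62.41/(12.9 × 5.00)
Lq = 0.9676 customers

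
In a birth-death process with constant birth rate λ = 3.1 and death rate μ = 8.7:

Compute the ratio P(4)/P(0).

For constant rates: P(n)/P(0) = (λ/μ)^n
P(4)/P(0) = (3.1/8.7)^4 = 0.3563^4 = 0.01612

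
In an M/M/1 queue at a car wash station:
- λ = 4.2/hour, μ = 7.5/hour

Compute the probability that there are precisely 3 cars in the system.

ρ = λ/μ = 4.2/7.5 = 0.5600
P(n) = (1-ρ)ρⁿ
P(3) = (1-0.5600) × 0.5600^3
P(3) = 0.44000 × 0.17562
P(3) = 0.07727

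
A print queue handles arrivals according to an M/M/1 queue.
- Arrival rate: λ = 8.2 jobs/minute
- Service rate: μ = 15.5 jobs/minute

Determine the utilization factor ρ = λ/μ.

Server utilization: ρ = λ/μ
ρ = 8.2/15.5 = 0.5290
The server is busy 52.90% of the time.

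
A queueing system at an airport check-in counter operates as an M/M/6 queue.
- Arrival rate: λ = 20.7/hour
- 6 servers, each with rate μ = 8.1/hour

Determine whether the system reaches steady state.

Stability requires ρ = λ/(cμ) < 1
ρ = 20.7/(6 × 8.1) = 20.7/48.60 = 0.4259
Since 0.4259 < 1, the system is STABLE.
The servers are busy 42.59% of the time.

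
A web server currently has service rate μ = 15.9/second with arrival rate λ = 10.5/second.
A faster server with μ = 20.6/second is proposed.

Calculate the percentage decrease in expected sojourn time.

System 1: ρ₁ = 10.5/15.9 = 0.6604, W₁ = 1/(15.9-10.5) = 0.185185
System 2: ρ₂ = 10.5/20.6 = 0.5097, W₂ = 1/(20.6-10.5) = 0.0990099
Improvement: (W₁-W₂)/W₁ = (0.185185-0.0990099)/0.185185 = 46.53%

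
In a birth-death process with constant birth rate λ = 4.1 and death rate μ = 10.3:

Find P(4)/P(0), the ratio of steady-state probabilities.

For constant rates: P(n)/P(0) = (λ/μ)^n
P(4)/P(0) = (4.1/10.3)^4 = 0.39806^4 = 0.02511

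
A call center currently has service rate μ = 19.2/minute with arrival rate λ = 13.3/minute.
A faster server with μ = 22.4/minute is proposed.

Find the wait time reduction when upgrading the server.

System 1: ρ₁ = 13.3/19.2 = 0.6927, W₁ = 1/(19.2-13.3) = 0.1695
System 2: ρ₂ = 13.3/22.4 = 0.5938, W₂ = 1/(22.4-13.3) = 0.1099
Improvement: (W₁-W₂)/W₁ = (0.1695-0.1099)/0.1695 = 35.16%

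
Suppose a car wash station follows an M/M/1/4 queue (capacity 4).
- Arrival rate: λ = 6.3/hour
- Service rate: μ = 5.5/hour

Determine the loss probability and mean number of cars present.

ρ = λ/μ = 6.3/5.5 = 1.145455
P₀ = (1-ρ)/(1-ρ^(K+1)) = (1-1.145455)/(1-1.145455^5) = -0.1455/-0.9719 = 0.1497
P_K = P₀×ρ^K = 0.14966 × 1.145455^4 = 0.14966 × 1.7215 = 0.2576
Blocking probability P_4 = 0.2576 (25.76%)
L = ρ[1 - (K+1)ρ^K + Kρ^(K+1)] / [(1-ρ)(1-ρ^(K+1))]
L = 1.145455 × (1 - 5×1.721520 + 4×1.971924) / ((1 - 1.145455) × (1 - 1.971924)) = 2.2695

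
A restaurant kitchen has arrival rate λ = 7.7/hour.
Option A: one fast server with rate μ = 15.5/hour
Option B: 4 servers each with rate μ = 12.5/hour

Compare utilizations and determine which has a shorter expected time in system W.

Option A: single server μ = 15.5 (M/M/1)
  ρ_A = 7.7/15.5 = 0.4968
  W_A = 1/(μ-λ) = 1/(15.5-7.7) = 1/7.80 = 0.1282

Option B: 4 servers μ = 12.5 (M/M/4)
  ρ_B = λ/(cμ) = 7.7/(4×12.5) = 0.1540
  Offered load a = λ/μ = cρ = 7.7/12.5 = 0.6160
  P₀ = [ Σₙ₌₀^3 aⁿ/n! + a^4/(4!(1-ρ)) ]⁻¹
  Σ = a^0/0! + a^1/1! + a^2/2! + a^3/3! = 1.0000 + 0.6160 + 0.1897 + 0.03896 = 1.8447
  a^4/(4!(1-ρ)) = 0.1440/(24 × 0.8460) = 0.007092
  P₀ = 1/(1.8447 + 0.007092) = 0.5400
  Lq = P₀·a^4·ρ / (4!(1-ρ)²) = 0.54002 × 0.14399 × 0.15400 / (24 × 0.71572) = 0.0006971
  Wq_B = Lq/λ = 0.0006971/7.7 = 0.00009053
  W_B = Wq_B + 1/μ = 0.00009053 + 0.08000 = 0.08009

Since W_B = 0.08009 < W_A = 0.1282, Option B (multiple servers) has the shorter time in system.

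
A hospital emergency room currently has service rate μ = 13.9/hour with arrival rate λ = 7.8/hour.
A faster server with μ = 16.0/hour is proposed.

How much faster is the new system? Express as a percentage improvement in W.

System 1: ρ₁ = 7.8/13.9 = 0.5612, W₁ = 1/(13.9-7.8) = 0.16393
System 2: ρ₂ = 7.8/16.0 = 0.4875, W₂ = 1/(16.0-7.8) = 0.12195
Improvement: (W₁-W₂)/W₁ = (0.16393-0.12195)/0.16393 = 25.61%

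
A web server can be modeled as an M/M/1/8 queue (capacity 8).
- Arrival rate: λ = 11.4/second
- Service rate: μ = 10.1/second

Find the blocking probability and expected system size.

ρ = λ/μ = 11.4/10.1 = 1.128713
P₀ = (1-ρ)/(1-ρ^(K+1)) = (1-1.128713)/(1-1.128713^9) = -0.1287/-1.9734 = 0.06522
P_K = P₀×ρ^K = 0.06522 × 1.128713^8 = 0.06522 × 2.6343 = 0.1718
Blocking probability P_8 = 0.1718 (17.18%)
L = ρ[1 - (K+1)ρ^K + Kρ^(K+1)] / [(1-ρ)(1-ρ^(K+1))]
L = 1.128713 × (1 - 9×2.634318 + 8×2.973389) / ((1 - 1.128713) × (1 - 2.973389)) = 4.7915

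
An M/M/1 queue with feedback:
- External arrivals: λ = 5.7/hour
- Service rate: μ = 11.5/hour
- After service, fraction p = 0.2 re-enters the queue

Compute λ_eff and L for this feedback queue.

Effective arrival rate: λ_eff = λ/(1-p) = 5.7/(1-0.2) = 5.7/0.80 = 7.1250
ρ = λ_eff/μ = 7.1250/11.5 = 0.61957
L = ρ/(1-ρ) = 0.61957/(1-0.61957) = 1.6286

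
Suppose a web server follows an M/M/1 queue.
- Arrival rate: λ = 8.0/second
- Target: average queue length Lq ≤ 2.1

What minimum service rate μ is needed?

For M/M/1: Lq = λ²/(μ(μ-λ))
Need Lq ≤ 2.1, i.e. μ(μ-λ) ≥ λ²/2.1
μ² - 8.0μ - 64.00/2.1 ≥ 0  →  μ² - 8.0μ - 30.4762 ≥ 0
Quadratic formula (positive root): μ = [λ + √(λ² + 4×30.4762)]/2
Discriminant: 64.00 + 4×30.4762 = 185.9048, √185.9048 = 13.63469
μ ≥ (8.0 + 13.63469)/2 = 10.8173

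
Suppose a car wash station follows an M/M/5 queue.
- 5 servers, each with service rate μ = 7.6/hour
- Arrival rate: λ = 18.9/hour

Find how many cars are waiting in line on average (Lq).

Traffic intensity: ρ = λ/(cμ) = 18.9/(5×7.6) = 0.4974
Since ρ = 0.4974 < 1, system is stable.
Offered load a = λ/μ = cρ = 18.9/7.6 = 2.4868
P₀ = [ Σₙ₌₀^4 aⁿ/n! + a^5/(5!(1-ρ)) ]⁻¹
Σ = a^0/0! + a^1/1! + a^2/2! + a^3/3! + a^4/4! = 1.0000 + 2.4868 + 3.0922 + 2.5633 + 1.5936 = 10.7359
a^5/(5!(1-ρ)) = 95.1133/(120 × 0.50263) = 1.5769
P₀ = 1/(10.7359 + 1.5769) = 0.08122
Lq = P₀·a^5·ρ / (5!(1-ρ)²) = 0.081216 × 95.1133 × 0.49737 / (120 × 0.25264) = 0.1267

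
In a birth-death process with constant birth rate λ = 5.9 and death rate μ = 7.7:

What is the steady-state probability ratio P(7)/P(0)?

For constant rates: P(n)/P(0) = (λ/μ)^n
P(7)/P(0) = (5.9/7.7)^7 = 0.76623^7 = 0.1551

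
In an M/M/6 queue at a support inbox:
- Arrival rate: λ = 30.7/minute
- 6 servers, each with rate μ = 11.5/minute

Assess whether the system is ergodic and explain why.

Stability requires ρ = λ/(cμ) < 1
ρ = 30.7/(6 × 11.5) = 30.7/69.00 = 0.4449
Since 0.4449 < 1, the system is STABLE.
The servers are busy 44.49% of the time.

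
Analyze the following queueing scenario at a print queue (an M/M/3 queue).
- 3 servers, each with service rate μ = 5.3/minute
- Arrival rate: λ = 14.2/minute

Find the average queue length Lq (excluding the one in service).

Traffic intensity: ρ = λ/(cμ) = 14.2/(3×5.3) = 0.8931
Since ρ = 0.8931 < 1, system is stable.
Offered load a = λ/μ = cρ = 14.2/5.3 = 2.6792
P₀ = [ Σₙ₌₀^2 aⁿ/n! + a^3/(3!(1-ρ)) ]⁻¹
Σ = a^0/0! + a^1/1! + a^2/2! = 1.0000 + 2.6792 + 3.5892 = 7.2684
a^3/(3!(1-ρ)) = 19.23257/(6 × 0.1069182) = 29.9802
P₀ = 1/(7.2684 + 29.9802) = 0.02685
Lq = P₀·a^3·ρ / (3!(1-ρ)²) = 0.0268466 × 19.2326 × 0.893082 / (6 × 0.0114315) = 6.7230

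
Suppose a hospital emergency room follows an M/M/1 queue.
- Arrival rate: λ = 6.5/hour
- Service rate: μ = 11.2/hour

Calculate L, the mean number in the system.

ρ = λ/μ = 6.5/11.2 = 0.5804
For M/M/1: L = λ/(μ-λ)
L = 6.5/(11.2-6.5) = 6.5/4.70
L = 1.3830 patients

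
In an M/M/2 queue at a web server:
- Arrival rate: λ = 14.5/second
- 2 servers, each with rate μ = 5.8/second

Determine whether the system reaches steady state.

Stability requires ρ = λ/(cμ) < 1
ρ = 14.5/(2 × 5.8) = 14.5/11.60 = 1.2500
Since 1.2500 ≥ 1, the system is UNSTABLE.
Need c > λ/μ = 14.5/5.8 = 2.50.
Minimum servers needed: c = 3.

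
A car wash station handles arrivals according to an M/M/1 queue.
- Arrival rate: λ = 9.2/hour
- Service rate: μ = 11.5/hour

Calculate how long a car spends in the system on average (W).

First, compute utilization: ρ = λ/μ = 9.2/11.5 = 0.8000
For M/M/1: W = 1/(μ-λ)
W = 1/(11.5-9.2) = 1/2.30
W = 0.4348 hours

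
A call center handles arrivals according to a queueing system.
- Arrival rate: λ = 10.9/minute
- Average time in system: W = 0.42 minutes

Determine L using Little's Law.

Little's Law: L = λW
L = 10.9 × 0.42 = 4.5780 calls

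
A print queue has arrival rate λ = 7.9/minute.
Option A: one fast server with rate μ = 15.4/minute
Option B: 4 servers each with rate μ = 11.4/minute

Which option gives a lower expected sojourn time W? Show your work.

Option A: single server μ = 15.4 (M/M/1)
  ρ_A = 7.9/15.4 = 0.5130
  W_A = 1/(μ-λ) = 1/(15.4-7.9) = 1/7.50 = 0.1333

Option B: 4 servers μ = 11.4 (M/M/4)
  ρ_B = λ/(cμ) = 7.9/(4×11.4) = 0.1732
  Offered load a = λ/μ = cρ = 7.9/11.4 = 0.6930
  P₀ = [ Σₙ₌₀^3 aⁿ/n! + a^4/(4!(1-ρ)) ]⁻¹
  Σ = a^0/0! + a^1/1! + a^2/2! + a^3/3! = 1.0000 + 0.6930 + 0.2401 + 0.05546 = 1.9886
  a^4/(4!(1-ρ)) = 0.2306/(24 × 0.8268) = 0.01162
  P₀ = 1/(1.98856 + 0.0116225) = 0.5000
  Lq = P₀·a^4·ρ / (4!(1-ρ)²) = 0.49995 × 0.23062 × 0.17325 / (24 × 0.68352) = 0.001218
  Wq_B = Lq/λ = 0.0012176/7.9 = 0.0001541
  W_B = Wq_B + 1/μ = 0.0001541 + 0.08772 = 0.08787

Since W_B = 0.08787 < W_A = 0.1333, Option B (multiple servers) has the shorter time in system.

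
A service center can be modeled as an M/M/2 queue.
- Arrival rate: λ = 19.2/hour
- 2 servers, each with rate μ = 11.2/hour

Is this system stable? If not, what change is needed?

Stability requires ρ = λ/(cμ) < 1
ρ = 19.2/(2 × 11.2) = 19.2/22.40 = 0.8571
Since 0.8571 < 1, the system is STABLE.
The servers are busy 85.71% of the time.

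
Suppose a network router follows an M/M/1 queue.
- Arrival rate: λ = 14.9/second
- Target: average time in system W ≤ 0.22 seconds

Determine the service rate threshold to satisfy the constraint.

For M/M/1: W = 1/(μ-λ)
Need W ≤ 0.22, so 1/(μ-λ) ≤ 0.22
μ - λ ≥ 1/0.22 = 4.5455
μ ≥ 14.9 + 4.5455 = 19.4455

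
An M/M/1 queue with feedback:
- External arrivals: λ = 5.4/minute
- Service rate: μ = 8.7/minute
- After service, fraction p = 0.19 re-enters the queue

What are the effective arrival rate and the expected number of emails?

Effective arrival rate: λ_eff = λ/(1-p) = 5.4/(1-0.19) = 5.4/0.81 = 6.66667
ρ = λ_eff/μ = 6.66667/8.7 = 0.766284
L = ρ/(1-ρ) = 0.766284/(1-0.766284) = 3.2787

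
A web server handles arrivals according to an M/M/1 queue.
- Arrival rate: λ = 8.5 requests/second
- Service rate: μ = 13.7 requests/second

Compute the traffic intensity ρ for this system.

Server utilization: ρ = λ/μ
ρ = 8.5/13.7 = 0.6204
The server is busy 62.04% of the time.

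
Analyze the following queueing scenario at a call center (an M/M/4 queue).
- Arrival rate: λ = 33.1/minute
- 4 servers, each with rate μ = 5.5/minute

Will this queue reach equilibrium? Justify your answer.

Stability requires ρ = λ/(cμ) < 1
ρ = 33.1/(4 × 5.5) = 33.1/22.00 = 1.5045
Since 1.5045 ≥ 1, the system is UNSTABLE.
Need c > λ/μ = 33.1/5.5 = 6.02.
Minimum servers needed: c = 7.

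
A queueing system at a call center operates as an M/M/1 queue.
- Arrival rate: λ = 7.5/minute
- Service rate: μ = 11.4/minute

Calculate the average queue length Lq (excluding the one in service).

ρ = λ/μ = 7.5/11.4 = 0.6579
For M/M/1: Lq = λ²/(μ(μ-λ))
Lq = 56.25/(11.4 × 3.90)
Lq = 1.2652 calls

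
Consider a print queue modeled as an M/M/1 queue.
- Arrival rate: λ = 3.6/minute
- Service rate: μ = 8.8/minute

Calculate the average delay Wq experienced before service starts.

First, compute utilization: ρ = λ/μ = 3.6/8.8 = 0.4091
For M/M/1: Wq = λ/(μ(μ-λ))
Wq = 3.6/(8.8 × (8.8-3.6))
Wq = 3.6/(8.8 × 5.20)
Wq = 0.07867 minutes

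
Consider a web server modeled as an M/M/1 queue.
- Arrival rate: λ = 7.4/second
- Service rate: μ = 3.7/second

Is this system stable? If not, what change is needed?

Stability requires ρ = λ/(cμ) < 1
ρ = 7.4/(1 × 3.7) = 7.4/3.70 = 2.0000
Since 2.0000 ≥ 1, the system is UNSTABLE.
Queue grows without bound. Need μ > λ = 7.4.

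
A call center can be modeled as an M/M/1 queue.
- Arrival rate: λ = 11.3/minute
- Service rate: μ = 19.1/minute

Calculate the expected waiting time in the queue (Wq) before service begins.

First, compute utilization: ρ = λ/μ = 11.3/19.1 = 0.5916
For M/M/1: Wq = λ/(μ(μ-λ))
Wq = 11.3/(19.1 × (19.1-11.3))
Wq = 11.3/(19.1 × 7.80)
Wq = 0.07585 minutes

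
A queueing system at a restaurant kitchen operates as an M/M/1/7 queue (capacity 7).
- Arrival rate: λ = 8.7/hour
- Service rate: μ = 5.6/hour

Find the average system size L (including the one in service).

ρ = λ/μ = 8.7/5.6 = 1.55357
P₀ = (1-ρ)/(1-ρ^(K+1)) = (1-1.55357)/(1-1.55357^8) = -0.5536/-32.9349 = 0.01681
P_K = P₀×ρ^K = 0.016808 × 1.55357^7 = 0.016808 × 21.8432 = 0.3671
L = ρ[1 - (K+1)ρ^K + Kρ^(K+1)] / [(1-ρ)(1-ρ^(K+1))]
L = 1.55357 × (1 - 8×21.8432 + 7×33.9349) / ((1 - 1.55357) × (1 - 33.9349)) = 5.4364 orders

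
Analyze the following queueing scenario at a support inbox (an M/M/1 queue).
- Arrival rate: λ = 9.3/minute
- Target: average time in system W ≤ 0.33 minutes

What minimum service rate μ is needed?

For M/M/1: W = 1/(μ-λ)
Need W ≤ 0.33, so 1/(μ-λ) ≤ 0.33
μ - λ ≥ 1/0.33 = 3.0303
μ ≥ 9.3 + 3.0303 = 12.3303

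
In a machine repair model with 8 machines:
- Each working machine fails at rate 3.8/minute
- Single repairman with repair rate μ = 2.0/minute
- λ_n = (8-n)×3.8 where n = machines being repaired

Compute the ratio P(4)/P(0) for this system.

P(4)/P(0) = ∏_{i=0}^{4-1} λ_i/μ_{i+1}
= (8-0)×3.8/2.0 × (8-1)×3.8/2.0 × (8-2)×3.8/2.0 × (8-3)×3.8/2.0
= 21893.9280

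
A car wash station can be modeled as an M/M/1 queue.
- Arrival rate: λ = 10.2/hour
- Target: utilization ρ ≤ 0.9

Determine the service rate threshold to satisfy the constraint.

ρ = λ/μ, so μ = λ/ρ
μ ≥ 10.2/0.9 = 11.3333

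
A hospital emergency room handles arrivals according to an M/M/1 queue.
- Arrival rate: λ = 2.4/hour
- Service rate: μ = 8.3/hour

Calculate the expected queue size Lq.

ρ = λ/μ = 2.4/8.3 = 0.2892
For M/M/1: Lq = λ²/(μ(μ-λ))
Lq = 5.76/(8.3 × 5.90)
Lq = 0.1176 patients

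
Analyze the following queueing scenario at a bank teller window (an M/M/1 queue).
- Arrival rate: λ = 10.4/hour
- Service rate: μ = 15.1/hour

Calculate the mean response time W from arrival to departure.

First, compute utilization: ρ = λ/μ = 10.4/15.1 = 0.6887
For M/M/1: W = 1/(μ-λ)
W = 1/(15.1-10.4) = 1/4.70
W = 0.2128 hours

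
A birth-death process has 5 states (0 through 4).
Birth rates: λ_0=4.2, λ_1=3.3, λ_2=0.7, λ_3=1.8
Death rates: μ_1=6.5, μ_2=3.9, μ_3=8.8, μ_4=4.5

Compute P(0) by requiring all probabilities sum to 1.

Ratios P(n)/P(0) = (λ₀···λₙ₋₁)/(μ₁···μₙ):
P(1)/P(0) = (4.2)/(6.5) = 0.6462
P(2)/P(0) = (4.2×3.3)/(6.5×3.9) = 0.5467
P(3)/P(0) = (4.2×3.3×0.7)/(6.5×3.9×8.8) = 0.04349
P(4)/P(0) = (4.2×3.3×0.7×1.8)/(6.5×3.9×8.8×4.5) = 0.01740

Normalization: ∑ P(n) = 1
P(0) × (1.0000 + 0.6462 + 0.5467 + 0.04349 + 0.01740) = 1
P(0) × 2.2538 = 1
P(0) = 1/2.2538 = 0.4437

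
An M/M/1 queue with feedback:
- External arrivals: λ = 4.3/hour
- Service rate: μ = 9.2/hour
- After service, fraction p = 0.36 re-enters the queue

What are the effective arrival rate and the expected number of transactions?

Effective arrival rate: λ_eff = λ/(1-p) = 4.3/(1-0.36) = 4.3/0.64 = 6.7188
ρ = λ_eff/μ = 6.7188/9.2 = 0.7303
L = ρ/(1-ρ) = 0.7303/(1-0.7303) = 2.7078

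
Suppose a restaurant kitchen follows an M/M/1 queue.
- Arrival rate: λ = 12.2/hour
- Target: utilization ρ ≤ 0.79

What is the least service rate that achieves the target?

ρ = λ/μ, so μ = λ/ρ
μ ≥ 12.2/0.79 = 15.4430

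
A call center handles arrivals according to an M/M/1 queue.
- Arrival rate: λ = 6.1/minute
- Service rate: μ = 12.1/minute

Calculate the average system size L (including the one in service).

ρ = λ/μ = 6.1/12.1 = 0.5041
For M/M/1: L = λ/(μ-λ)
L = 6.1/(12.1-6.1) = 6.1/6.00
L = 1.0167 calls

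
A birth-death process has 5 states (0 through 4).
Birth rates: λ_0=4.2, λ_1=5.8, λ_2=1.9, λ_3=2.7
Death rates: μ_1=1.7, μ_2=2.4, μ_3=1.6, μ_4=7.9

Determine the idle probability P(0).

Ratios P(n)/P(0) = (λ₀···λₙ₋₁)/(μ₁···μₙ):
P(1)/P(0) = (4.2)/(1.7) = 2.47059
P(2)/P(0) = (4.2×5.8)/(1.7×2.4) = 5.97059
P(3)/P(0) = (4.2×5.8×1.9)/(1.7×2.4×1.6) = 7.09007
P(4)/P(0) = (4.2×5.8×1.9×2.7)/(1.7×2.4×1.6×7.9) = 2.42319

Normalization: ∑ P(n) = 1
P(0) × (1.00000 + 2.47059 + 5.97059 + 7.09007 + 2.42319) = 1
P(0) × 18.9544 = 1
P(0) = 1/18.9544 = 0.05276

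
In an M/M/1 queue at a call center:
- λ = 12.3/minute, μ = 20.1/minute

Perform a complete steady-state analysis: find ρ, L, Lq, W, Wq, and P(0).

Step 1: ρ = λ/μ = 12.3/20.1 = 0.6119
Step 2: L = λ/(μ-λ) = 12.3/7.80 = 1.5769
Step 3: Lq = λ²/(μ(μ-λ)) = 151.29/(20.1×7.80) = 0.9650
Step 4: W = 1/(μ-λ) = 1/7.80 = 0.1282
Step 5: Wq = λ/(μ(μ-λ)) = 12.3/(20.1×7.80) = 0.07845
Step 6: P(0) = 1-ρ = 0.3881
Verify: L = λW = 12.3×0.1282 = 1.5769 ✔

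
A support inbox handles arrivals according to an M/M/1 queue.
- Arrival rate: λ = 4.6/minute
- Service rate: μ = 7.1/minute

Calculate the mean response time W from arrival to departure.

First, compute utilization: ρ = λ/μ = 4.6/7.1 = 0.6479
For M/M/1: W = 1/(μ-λ)
W = 1/(7.1-4.6) = 1/2.50
W = 0.4000 minutes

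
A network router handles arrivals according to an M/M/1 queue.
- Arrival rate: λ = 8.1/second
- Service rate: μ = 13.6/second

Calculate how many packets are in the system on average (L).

ρ = λ/μ = 8.1/13.6 = 0.5956
For M/M/1: L = λ/(μ-λ)
L = 8.1/(13.6-8.1) = 8.1/5.50
L = 1.4727 packets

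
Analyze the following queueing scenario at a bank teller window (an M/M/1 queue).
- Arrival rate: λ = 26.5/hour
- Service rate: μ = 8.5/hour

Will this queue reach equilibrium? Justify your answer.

Stability requires ρ = λ/(cμ) < 1
ρ = 26.5/(1 × 8.5) = 26.5/8.50 = 3.1176
Since 3.1176 ≥ 1, the system is UNSTABLE.
Queue grows without bound. Need μ > λ = 26.5.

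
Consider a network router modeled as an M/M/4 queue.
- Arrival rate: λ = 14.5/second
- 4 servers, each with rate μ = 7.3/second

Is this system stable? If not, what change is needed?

Stability requires ρ = λ/(cμ) < 1
ρ = 14.5/(4 × 7.3) = 14.5/29.20 = 0.4966
Since 0.4966 < 1, the system is STABLE.
The servers are busy 49.66% of the time.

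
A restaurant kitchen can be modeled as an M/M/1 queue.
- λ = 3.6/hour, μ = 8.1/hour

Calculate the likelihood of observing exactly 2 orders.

ρ = λ/μ = 3.6/8.1 = 0.4444
P(n) = (1-ρ)ρⁿ
P(2) = (1-0.4444) × 0.4444^2
P(2) = 0.5556 × 0.1975
P(2) = 0.1097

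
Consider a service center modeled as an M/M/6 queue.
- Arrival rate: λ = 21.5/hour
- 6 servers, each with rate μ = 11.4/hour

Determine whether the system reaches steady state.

Stability requires ρ = λ/(cμ) < 1
ρ = 21.5/(6 × 11.4) = 21.5/68.40 = 0.3143
Since 0.3143 < 1, the system is STABLE.
The servers are busy 31.43% of the time.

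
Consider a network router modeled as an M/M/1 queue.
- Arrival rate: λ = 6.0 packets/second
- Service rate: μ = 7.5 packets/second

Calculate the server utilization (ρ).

Server utilization: ρ = λ/μ
ρ = 6.0/7.5 = 0.8000
The server is busy 80.00% of the time.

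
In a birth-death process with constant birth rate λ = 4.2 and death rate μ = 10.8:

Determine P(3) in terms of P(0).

For constant rates: P(n)/P(0) = (λ/μ)^n
P(3)/P(0) = (4.2/10.8)^3 = 0.38889^3 = 0.05881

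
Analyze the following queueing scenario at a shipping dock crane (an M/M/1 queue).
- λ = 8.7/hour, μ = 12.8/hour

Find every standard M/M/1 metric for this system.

Step 1: ρ = λ/μ = 8.7/12.8 = 0.6797
Step 2: L = λ/(μ-λ) = 8.7/4.10 = 2.1220
Step 3: Lq = λ²/(μ(μ-λ)) = 75.69/(12.8×4.10) = 1.4423
Step 4: W = 1/(μ-λ) = 1/4.10 = 0.2439024
Step 5: Wq = λ/(μ(μ-λ)) = 8.7/(12.8×4.10) = 0.1658
Step 6: P(0) = 1-ρ = 0.3203
Verify: L = λW = 8.7×0.2439024 = 2.1220 ✔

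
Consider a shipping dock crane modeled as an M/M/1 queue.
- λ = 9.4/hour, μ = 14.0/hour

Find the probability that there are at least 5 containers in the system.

ρ = λ/μ = 9.4/14.0 = 0.67143
P(N ≥ n) = ρⁿ
P(N ≥ 5) = 0.67143^5
P(N ≥ 5) = 0.1365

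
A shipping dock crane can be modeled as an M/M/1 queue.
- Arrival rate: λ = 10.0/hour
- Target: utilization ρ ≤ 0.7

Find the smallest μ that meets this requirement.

ρ = λ/μ, so μ = λ/ρ
μ ≥ 10.0/0.7 = 14.2857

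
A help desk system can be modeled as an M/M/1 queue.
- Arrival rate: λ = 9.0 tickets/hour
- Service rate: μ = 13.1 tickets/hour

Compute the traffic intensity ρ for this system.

Server utilization: ρ = λ/μ
ρ = 9.0/13.1 = 0.6870
The server is busy 68.70% of the time.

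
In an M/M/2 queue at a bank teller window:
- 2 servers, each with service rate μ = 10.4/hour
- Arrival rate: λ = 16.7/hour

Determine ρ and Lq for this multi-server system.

Traffic intensity: ρ = λ/(cμ) = 16.7/(2×10.4) = 0.8029
Since ρ = 0.8029 < 1, system is stable.
Offered load a = λ/μ = cρ = 16.7/10.4 = 1.6058
P₀ = [ Σₙ₌₀^1 aⁿ/n! + a^2/(2!(1-ρ)) ]⁻¹
Σ = a^0/0! + a^1/1! = 1.0000 + 1.6058 = 2.6058
a^2/(2!(1-ρ)) = 2.57849/(2 × 0.197115) = 6.5406
P₀ = 1/(2.6058 + 6.5406) = 0.1093
Lq = P₀·a^2·ρ / (2!(1-ρ)²) = 0.10933 × 2.5785 × 0.80288 / (2 × 0.038854) = 2.9127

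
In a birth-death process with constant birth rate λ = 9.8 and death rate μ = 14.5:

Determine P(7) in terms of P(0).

For constant rates: P(n)/P(0) = (λ/μ)^n
P(7)/P(0) = (9.8/14.5)^7 = 0.67586^7 = 0.06442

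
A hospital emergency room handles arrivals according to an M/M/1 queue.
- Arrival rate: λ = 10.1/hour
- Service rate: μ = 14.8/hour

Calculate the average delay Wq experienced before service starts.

First, compute utilization: ρ = λ/μ = 10.1/14.8 = 0.6824
For M/M/1: Wq = λ/(μ(μ-λ))
Wq = 10.1/(14.8 × (14.8-10.1))
Wq = 10.1/(14.8 × 4.70)
Wq = 0.1452 hours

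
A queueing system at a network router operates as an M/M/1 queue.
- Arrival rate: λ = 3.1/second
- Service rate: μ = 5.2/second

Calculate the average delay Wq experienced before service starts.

First, compute utilization: ρ = λ/μ = 3.1/5.2 = 0.5962
For M/M/1: Wq = λ/(μ(μ-λ))
Wq = 3.1/(5.2 × (5.2-3.1))
Wq = 3.1/(5.2 × 2.10)
Wq = 0.2839 seconds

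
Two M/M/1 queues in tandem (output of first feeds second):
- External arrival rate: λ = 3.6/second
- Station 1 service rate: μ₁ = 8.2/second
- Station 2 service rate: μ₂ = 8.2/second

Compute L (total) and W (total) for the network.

By Jackson's theorem, each station behaves as independent M/M/1.
Station 1: ρ₁ = 3.6/8.2 = 0.4390, L₁ = ρ₁/(1-ρ₁) = λ/(μ₁-λ) = 3.6/4.60 = 0.7826
Station 2: ρ₂ = 3.6/8.2 = 0.4390, L₂ = ρ₂/(1-ρ₂) = λ/(μ₂-λ) = 3.6/4.60 = 0.7826
Total: L = L₁ + L₂ = 0.7826 + 0.7826 = 1.5652
W = L/λ = 1.5652/3.6 = 0.4348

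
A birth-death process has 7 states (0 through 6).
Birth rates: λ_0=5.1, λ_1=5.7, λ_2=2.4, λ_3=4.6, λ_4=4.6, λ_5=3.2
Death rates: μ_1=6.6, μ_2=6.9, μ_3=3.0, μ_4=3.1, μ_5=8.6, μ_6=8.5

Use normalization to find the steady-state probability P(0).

Ratios P(n)/P(0) = (λ₀···λₙ₋₁)/(μ₁···μₙ):
P(1)/P(0) = (5.1)/(6.6) = 0.7727
P(2)/P(0) = (5.1×5.7)/(6.6×6.9) = 0.6383
P(3)/P(0) = (5.1×5.7×2.4)/(6.6×6.9×3.0) = 0.5107
P(4)/P(0) = (5.1×5.7×2.4×4.6)/(6.6×6.9×3.0×3.1) = 0.7578
P(5)/P(0) = (5.1×5.7×2.4×4.6×4.6)/(6.6×6.9×3.0×3.1×8.6) = 0.4053
P(6)/P(0) = (5.1×5.7×2.4×4.6×4.6×3.2)/(6.6×6.9×3.0×3.1×8.6×8.5) = 0.1526

Normalization: ∑ P(n) = 1
P(0) × (1.0000 + 0.7727 + 0.6383 + 0.5107 + 0.7578 + 0.4053 + 0.1526) = 1
P(0) × 4.2374 = 1
P(0) = 1/4.2374 = 0.2360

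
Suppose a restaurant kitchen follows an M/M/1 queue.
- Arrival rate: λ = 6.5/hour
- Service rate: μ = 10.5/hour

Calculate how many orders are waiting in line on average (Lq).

ρ = λ/μ = 6.5/10.5 = 0.6190
For M/M/1: Lq = λ²/(μ(μ-λ))
Lq = 42.25/(10.5 × 4.00)
Lq = 1.0060 orders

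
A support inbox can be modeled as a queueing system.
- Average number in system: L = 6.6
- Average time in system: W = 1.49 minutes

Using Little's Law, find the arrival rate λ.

Little's Law: L = λW, so λ = L/W
λ = 6.6/1.49 = 4.4295 emails/minute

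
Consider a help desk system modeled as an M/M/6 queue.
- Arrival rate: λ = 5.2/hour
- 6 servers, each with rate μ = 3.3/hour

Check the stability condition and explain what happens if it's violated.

Stability requires ρ = λ/(cμ) < 1
ρ = 5.2/(6 × 3.3) = 5.2/19.80 = 0.2626
Since 0.2626 < 1, the system is STABLE.
The servers are busy 26.26% of the time.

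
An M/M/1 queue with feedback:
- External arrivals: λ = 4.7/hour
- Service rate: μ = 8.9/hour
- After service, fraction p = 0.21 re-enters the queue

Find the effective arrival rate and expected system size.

Effective arrival rate: λ_eff = λ/(1-p) = 4.7/(1-0.21) = 4.7/0.79 = 5.9494
ρ = λ_eff/μ = 5.9494/8.9 = 0.66847
L = ρ/(1-ρ) = 0.66847/(1-0.66847) = 2.0163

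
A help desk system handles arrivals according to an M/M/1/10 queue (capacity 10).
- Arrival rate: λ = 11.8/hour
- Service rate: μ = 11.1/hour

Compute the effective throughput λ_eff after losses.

ρ = λ/μ = 11.8/11.1 = 1.06306
P₀ = (1-ρ)/(1-ρ^(K+1)) = (1-1.06306)/(1-1.06306^11) = -0.06306/-0.9595 = 0.06572
P_K = P₀×ρ^K = 0.06572 × 1.06306^10 = 0.06572 × 1.8432 = 0.1211
λ_eff = λ(1-P_K) = 11.8 × (1 - 0.121147) = 11.8 × 0.878853 = 10.3705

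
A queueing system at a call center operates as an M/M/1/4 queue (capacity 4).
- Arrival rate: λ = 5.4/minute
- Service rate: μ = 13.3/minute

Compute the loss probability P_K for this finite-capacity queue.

ρ = λ/μ = 5.4/13.3 = 0.40602
P₀ = (1-ρ)/(1-ρ^(K+1)) = (1-0.40602)/(1-0.40602^5) = 0.5940/0.9890 = 0.6006
P_K = P₀×ρ^K = 0.6006 × 0.40602^4 = 0.6006 × 0.02718 = 0.01632
Blocking probability = 1.63%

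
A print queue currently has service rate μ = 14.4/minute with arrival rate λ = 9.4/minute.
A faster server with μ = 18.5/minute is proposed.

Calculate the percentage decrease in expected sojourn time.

System 1: ρ₁ = 9.4/14.4 = 0.6528, W₁ = 1/(14.4-9.4) = 0.2000
System 2: ρ₂ = 9.4/18.5 = 0.5081, W₂ = 1/(18.5-9.4) = 0.1099
Improvement: (W₁-W₂)/W₁ = (0.2000-0.1099)/0.2000 = 45.05%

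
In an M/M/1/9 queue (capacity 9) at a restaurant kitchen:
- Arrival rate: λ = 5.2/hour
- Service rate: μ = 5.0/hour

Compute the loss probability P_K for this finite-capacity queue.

ρ = λ/μ = 5.2/5.0 = 1.0400
P₀ = (1-ρ)/(1-ρ^(K+1)) = (1-1.0400)/(1-1.0400^10) = -0.040000/-0.48024 = 0.08329
P_K = P₀×ρ^K = 0.08329 × 1.0400^9 = 0.08329 × 1.4233 = 0.1185
Blocking probability = 11.85%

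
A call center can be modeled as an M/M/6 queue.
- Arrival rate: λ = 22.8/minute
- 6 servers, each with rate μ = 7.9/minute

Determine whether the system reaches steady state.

Stability requires ρ = λ/(cμ) < 1
ρ = 22.8/(6 × 7.9) = 22.8/47.40 = 0.4810
Since 0.4810 < 1, the system is STABLE.
The servers are busy 48.10% of the time.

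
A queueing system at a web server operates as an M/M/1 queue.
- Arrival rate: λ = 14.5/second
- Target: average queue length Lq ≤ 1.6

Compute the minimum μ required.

For M/M/1: Lq = λ²/(μ(μ-λ))
Need Lq ≤ 1.6, i.e. μ(μ-λ) ≥ λ²/1.6
μ² - 14.5μ - 210.25/1.6 ≥ 0  →  μ² - 14.5μ - 131.40625 ≥ 0
Quadratic formula (positive root): μ = [λ + √(λ² + 4×131.40625)]/2
Discriminant: 210.25 + 4×131.40625 = 735.8750, √735.8750 = 27.1270
μ ≥ (14.5 + 27.1270)/2 = 20.8135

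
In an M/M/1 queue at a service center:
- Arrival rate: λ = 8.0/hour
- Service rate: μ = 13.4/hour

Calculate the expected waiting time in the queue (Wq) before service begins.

First, compute utilization: ρ = λ/μ = 8.0/13.4 = 0.5970
For M/M/1: Wq = λ/(μ(μ-λ))
Wq = 8.0/(13.4 × (13.4-8.0))
Wq = 8.0/(13.4 × 5.40)
Wq = 0.1106 hours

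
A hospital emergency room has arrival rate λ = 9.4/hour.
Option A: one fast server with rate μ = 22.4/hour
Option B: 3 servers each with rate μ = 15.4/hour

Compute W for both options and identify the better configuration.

Option A: single server μ = 22.4 (M/M/1)
  ρ_A = 9.4/22.4 = 0.4196
  W_A = 1/(μ-λ) = 1/(22.4-9.4) = 1/13.00 = 0.07692

Option B: 3 servers μ = 15.4 (M/M/3)
  ρ_B = λ/(cμ) = 9.4/(3×15.4) = 0.2035
  Offered load a = λ/μ = cρ = 9.4/15.4 = 0.6104
  P₀ = [ Σₙ₌₀^2 aⁿ/n! + a^3/(3!(1-ρ)) ]⁻¹
  Σ = a^0/0! + a^1/1! + a^2/2! = 1.0000 + 0.6104 + 0.1863 = 1.7967
  a^3/(3!(1-ρ)) = 0.2274/(6 × 0.7965) = 0.04758
  P₀ = 1/(1.7967 + 0.04758) = 0.5422
  Lq = P₀·a^3·ρ / (3!(1-ρ)²) = 0.5422 × 0.2274 × 0.2035 / (6 × 0.6345) = 0.006591
  Wq_B = Lq/λ = 0.0065906/9.4 = 0.0007011
  W_B = Wq_B + 1/μ = 0.0007011 + 0.06494 = 0.06564

Since W_B = 0.06564 < W_A = 0.07692, Option B (multiple servers) has the shorter time in system.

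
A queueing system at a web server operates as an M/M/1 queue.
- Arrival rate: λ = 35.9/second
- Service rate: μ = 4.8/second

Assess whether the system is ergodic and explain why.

Stability requires ρ = λ/(cμ) < 1
ρ = 35.9/(1 × 4.8) = 35.9/4.80 = 7.4792
Since 7.4792 ≥ 1, the system is UNSTABLE.
Queue grows without bound. Need μ > λ = 35.9.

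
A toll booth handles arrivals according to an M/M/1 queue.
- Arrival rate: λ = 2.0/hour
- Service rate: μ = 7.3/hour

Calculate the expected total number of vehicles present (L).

ρ = λ/μ = 2.0/7.3 = 0.2740
For M/M/1: L = λ/(μ-λ)
L = 2.0/(7.3-2.0) = 2.0/5.30
L = 0.3774 vehicles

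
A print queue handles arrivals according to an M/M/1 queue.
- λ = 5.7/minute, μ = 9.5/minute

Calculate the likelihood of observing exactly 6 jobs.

ρ = λ/μ = 5.7/9.5 = 0.6000
P(n) = (1-ρ)ρⁿ
P(6) = (1-0.6000) × 0.6000^6
P(6) = 0.4000 × 0.04666
P(6) = 0.01866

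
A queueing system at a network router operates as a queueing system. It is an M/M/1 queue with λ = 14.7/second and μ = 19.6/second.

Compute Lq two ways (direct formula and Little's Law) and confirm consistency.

Method 1 (direct): Lq = λ²/(μ(μ-λ)) = 216.09/(19.6 × 4.90) = 2.2500

Method 2 (Little's Law):
W = 1/(μ-λ) = 1/4.90 = 0.20408
Wq = W - 1/μ = 0.20408 - 0.051020 = 0.15306
Lq = λWq = 14.7 × 0.15306 = 2.2500 ✔ (matches Method 1)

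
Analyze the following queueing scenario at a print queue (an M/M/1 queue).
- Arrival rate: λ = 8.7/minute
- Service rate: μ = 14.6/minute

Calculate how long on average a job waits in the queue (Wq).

First, compute utilization: ρ = λ/μ = 8.7/14.6 = 0.5959
For M/M/1: Wq = λ/(μ(μ-λ))
Wq = 8.7/(14.6 × (14.6-8.7))
Wq = 8.7/(14.6 × 5.90)
Wq = 0.1010 minutes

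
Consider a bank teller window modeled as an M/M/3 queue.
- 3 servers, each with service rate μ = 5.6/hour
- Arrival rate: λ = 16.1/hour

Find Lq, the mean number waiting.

Traffic intensity: ρ = λ/(cμ) = 16.1/(3×5.6) = 0.9583
Since ρ = 0.9583 < 1, system is stable.
Offered load a = λ/μ = cρ = 16.1/5.6 = 2.8750
P₀ = [ Σₙ₌₀^2 aⁿ/n! + a^3/(3!(1-ρ)) ]⁻¹
Σ = a^0/0! + a^1/1! + a^2/2! = 1.0000 + 2.8750 + 4.1328 = 8.0078
a^3/(3!(1-ρ)) = 23.7637/(6 × 0.0416667) = 95.0547
P₀ = 1/(8.0078 + 95.0547) = 0.009703
Lq = P₀·a^3·ρ / (3!(1-ρ)²) = 0.009702850 × 23.76367 × 0.9583333 / (6 × 0.001736111) = 21.2129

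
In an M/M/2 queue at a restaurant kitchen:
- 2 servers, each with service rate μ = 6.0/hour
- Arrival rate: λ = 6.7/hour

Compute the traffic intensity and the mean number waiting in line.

Traffic intensity: ρ = λ/(cμ) = 6.7/(2×6.0) = 0.5583
Since ρ = 0.5583 < 1, system is stable.
Offered load a = λ/μ = cρ = 6.7/6.0 = 1.1167
P₀ = [ Σₙ₌₀^1 aⁿ/n! + a^2/(2!(1-ρ)) ]⁻¹
Σ = a^0/0! + a^1/1! = 1.0000 + 1.1167 = 2.1167
a^2/(2!(1-ρ)) = 1.2469/(2 × 0.44167) = 1.4116
P₀ = 1/(2.1167 + 1.4116) = 0.2834
Lq = P₀·a^2·ρ / (2!(1-ρ)²) = 0.283422 × 1.24694 × 0.558333 / (2 × 0.195069) = 0.5058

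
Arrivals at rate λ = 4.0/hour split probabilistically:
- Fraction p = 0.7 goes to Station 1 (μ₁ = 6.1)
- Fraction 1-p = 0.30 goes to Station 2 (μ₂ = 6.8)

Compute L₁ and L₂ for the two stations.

Effective rates: λ₁ = 4.0×0.7 = 2.8, λ₂ = 4.0×0.30 = 1.2
Station 1: ρ₁ = 2.8/6.1 = 0.45902, L₁ = ρ₁/(1-ρ₁) = 0.45902/(1-0.45902) = 0.8485
Station 2: ρ₂ = 1.2/6.8 = 0.1765, L₂ = ρ₂/(1-ρ₂) = 0.1765/(1-0.1765) = 0.2143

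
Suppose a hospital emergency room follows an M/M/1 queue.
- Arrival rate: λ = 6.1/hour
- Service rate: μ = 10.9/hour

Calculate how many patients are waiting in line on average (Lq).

ρ = λ/μ = 6.1/10.9 = 0.5596
For M/M/1: Lq = λ²/(μ(μ-λ))
Lq = 37.21/(10.9 × 4.80)
Lq = 0.7112 patients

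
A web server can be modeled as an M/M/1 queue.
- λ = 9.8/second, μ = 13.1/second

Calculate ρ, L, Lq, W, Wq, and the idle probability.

Step 1: ρ = λ/μ = 9.8/13.1 = 0.7481
Step 2: L = λ/(μ-λ) = 9.8/3.30 = 2.9697
Step 3: Lq = λ²/(μ(μ-λ)) = 96.04/(13.1×3.30) = 2.2216
Step 4: W = 1/(μ-λ) = 1/3.30 = 0.30303
Step 5: Wq = λ/(μ(μ-λ)) = 9.8/(13.1×3.30) = 0.2267
Step 6: P(0) = 1-ρ = 0.2519
Verify: L = λW = 9.8×0.30303 = 2.9697 ✔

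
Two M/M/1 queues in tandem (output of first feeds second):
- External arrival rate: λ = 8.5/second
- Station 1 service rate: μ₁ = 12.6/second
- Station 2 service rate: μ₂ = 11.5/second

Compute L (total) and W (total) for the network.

By Jackson's theorem, each station behaves as independent M/M/1.
Station 1: ρ₁ = 8.5/12.6 = 0.6746, L₁ = ρ₁/(1-ρ₁) = λ/(μ₁-λ) = 8.5/4.10 = 2.0732
Station 2: ρ₂ = 8.5/11.5 = 0.7391, L₂ = ρ₂/(1-ρ₂) = λ/(μ₂-λ) = 8.5/3.00 = 2.8333
Total: L = L₁ + L₂ = 2.0732 + 2.8333 = 4.9065
W = L/λ = 4.9065/8.5 = 0.5772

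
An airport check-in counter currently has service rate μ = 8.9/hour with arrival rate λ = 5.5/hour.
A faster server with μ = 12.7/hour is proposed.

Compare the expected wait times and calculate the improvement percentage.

System 1: ρ₁ = 5.5/8.9 = 0.6180, W₁ = 1/(8.9-5.5) = 0.29412
System 2: ρ₂ = 5.5/12.7 = 0.4331, W₂ = 1/(12.7-5.5) = 0.13889
Improvement: (W₁-W₂)/W₁ = (0.29412-0.13889)/0.29412 = 52.78%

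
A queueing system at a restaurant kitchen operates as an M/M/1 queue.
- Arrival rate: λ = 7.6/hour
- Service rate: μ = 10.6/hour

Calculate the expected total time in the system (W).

First, compute utilization: ρ = λ/μ = 7.6/10.6 = 0.7170
For M/M/1: W = 1/(μ-λ)
W = 1/(10.6-7.6) = 1/3.00
W = 0.3333 hours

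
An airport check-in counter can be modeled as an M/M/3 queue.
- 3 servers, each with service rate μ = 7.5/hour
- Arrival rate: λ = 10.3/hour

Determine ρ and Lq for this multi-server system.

Traffic intensity: ρ = λ/(cμ) = 10.3/(3×7.5) = 0.4578
Since ρ = 0.4578 < 1, system is stable.
Offered load a = λ/μ = cρ = 10.3/7.5 = 1.3733
P₀ = [ Σₙ₌₀^2 aⁿ/n! + a^3/(3!(1-ρ)) ]⁻¹
Σ = a^0/0! + a^1/1! + a^2/2! = 1.00000 + 1.37333 + 0.943022 = 3.3164
a^3/(3!(1-ρ)) = 2.5902/(6 × 0.5422) = 0.7962
P₀ = 1/(3.3164 + 0.7962) = 0.2432
Lq = P₀·a^3·ρ / (3!(1-ρ)²) = 0.24316 × 2.5902 × 0.45778 / (6 × 0.29400) = 0.1634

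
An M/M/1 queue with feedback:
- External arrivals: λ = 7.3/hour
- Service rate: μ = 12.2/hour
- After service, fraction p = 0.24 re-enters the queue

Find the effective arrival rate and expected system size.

Effective arrival rate: λ_eff = λ/(1-p) = 7.3/(1-0.24) = 7.3/0.76 = 9.605263
ρ = λ_eff/μ = 9.605263/12.2 = 0.787317
L = ρ/(1-ρ) = 0.787317/(1-0.787317) = 3.7018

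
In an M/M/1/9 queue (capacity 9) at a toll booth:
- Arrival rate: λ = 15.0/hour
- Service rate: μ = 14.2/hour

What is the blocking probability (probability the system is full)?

ρ = λ/μ = 15.0/14.2 = 1.05634
P₀ = (1-ρ)/(1-ρ^(K+1)) = (1-1.05634)/(1-1.05634^10) = -0.05634/-0.7300 = 0.07718
P_K = P₀×ρ^K = 0.07718 × 1.05634^9 = 0.07718 × 1.6377 = 0.1264
Blocking probability = 12.64%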